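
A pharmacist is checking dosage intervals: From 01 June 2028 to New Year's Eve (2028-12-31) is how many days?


Start: June 01, 2028
End: December 31, 2028
Days left in June: 29
July: 31
August: 31
September: 30
October: 31
... plus remaining months
Sum of remaining months: 184
Total: 29 + 184 = 213

213


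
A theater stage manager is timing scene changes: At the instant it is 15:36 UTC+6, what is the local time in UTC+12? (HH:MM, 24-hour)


Local time: 15:36 at UTC+6 (offset 6h)
Target zone: UTC+12 (offset 12h)
Difference: 12 - (6) = 6 hours
Calculation: 15 + (6) = 21
Result: 21:36

21:36


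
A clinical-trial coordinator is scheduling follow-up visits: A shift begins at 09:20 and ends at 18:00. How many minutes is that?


Start time: 09:20 = 560 minutes from midnight
End time: 18:00 = 1080 minutes from midnight
Difference: 1080 - 560 = 520 minutes
That is 8 hours and 40 minutes

520


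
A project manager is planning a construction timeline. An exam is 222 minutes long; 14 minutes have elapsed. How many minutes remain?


Total budget: 222 minutes
Time used: 14 minutes
Remaining: 222 - 14 = 208 minutes
Percent used: 6.3%
Percent remaining: 93.7%

208


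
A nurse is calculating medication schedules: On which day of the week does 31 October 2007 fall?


Date: 2007-10-31
January 1, 2007 is a Monday
Day of year: 304
Offset from Jan 1: 303 days
303 mod 7 = 2
Result: Wednesday

Wednesday


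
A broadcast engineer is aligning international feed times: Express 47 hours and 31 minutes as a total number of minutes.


Hours: 47
Extra minutes: 31
Minutes per hour: 60
Hours to minutes: 47 x 60 = 2820
Total: 2820 + 31 = 2851

2851


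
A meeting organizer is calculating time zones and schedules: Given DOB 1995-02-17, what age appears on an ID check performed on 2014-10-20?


Birth: 1995-02-17
Reference: 2014-10-20
Year difference: 2014 - 1995 = 19
Has birthday (02-17) occurred by 10-20? Yes
Age in full years: 19

19


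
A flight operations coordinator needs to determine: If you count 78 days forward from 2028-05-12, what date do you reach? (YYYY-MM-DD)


Start: 2028-05-12
Adding 78 days
Days remaining in May: 19
After May: 59 days still to add
June 2028: 30 days, 29 remaining
July 2028 has 31 days, need 29
Result: 2028-07-29

2028-07-29


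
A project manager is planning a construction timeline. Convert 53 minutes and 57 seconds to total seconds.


Minutes: 53
Extra seconds: 57
Seconds per minute: 60
Minutes to seconds: 53 x 60 = 3180
Total: 3180 + 57 = 3237

3237


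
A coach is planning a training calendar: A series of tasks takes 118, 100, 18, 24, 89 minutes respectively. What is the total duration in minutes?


Durations: 118, 100, 18, 24, 89
Running sum: 118
+ 100 = 218
+ 18 = 236
+ 24 = 260
+ 89 = 349
Total duration: 349 minutes
That is 5 hours and 49 minutes

349


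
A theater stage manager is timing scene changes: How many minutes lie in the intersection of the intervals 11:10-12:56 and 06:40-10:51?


Interval A: [670, 776] minutes from midnight
Interval B: [400, 651] minutes from midnight
Overlap start = max(670, 400) = 670
Overlap end = min(776, 651) = 651
End <= start, so the intervals do not overlap: 0 minutes

0


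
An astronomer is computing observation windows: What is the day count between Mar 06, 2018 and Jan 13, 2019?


Start date: 2018-03-06
End date: 2019-01-13
Mar 2018: +26 days
Apr 2018: +30 days
May 2018: +31 days
... (8 more months)
Total: 313 days

313


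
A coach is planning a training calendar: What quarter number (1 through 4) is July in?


Month: July (month 7)
Q1: January-March (months 1-3)
Q2: April-June (months 4-6)
Q3: July-September (months 7-9)
Q4: October-December (months 10-12)
Month 7 falls in Q3

3


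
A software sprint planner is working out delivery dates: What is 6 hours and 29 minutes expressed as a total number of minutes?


Hours: 6
Minutes: 29
Convert hours to minutes: 6 x 60 = 360
Add remaining minutes: 360 + 29 = 389

389


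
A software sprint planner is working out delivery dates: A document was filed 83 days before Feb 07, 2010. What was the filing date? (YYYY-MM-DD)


Start: 2010-02-07
Subtracting 83 days
Days already passed in February: 7
After going back through February: 76 more days to subtract
January 2010: 31 days, 45 remaining
December 2009: 31 days, 14 remaining
November 2009 has 30 days, need 14
Result: 2009-11-16

2009-11-16


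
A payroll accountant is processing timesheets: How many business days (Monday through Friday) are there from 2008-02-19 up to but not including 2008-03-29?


Start: 2008-02-19 (Tuesday)
End (exclusive): 2008-03-29 (Saturday)
Total calendar days: 39
Full weeks: 39 // 7 = 5 -> 25 weekdays
Remaining 4 days starting on Tuesday:
  Tue(w), Wed(w), Thu(w), Fri(w) -> 4 weekdays
Total business days: 25 + 4 = 29

29


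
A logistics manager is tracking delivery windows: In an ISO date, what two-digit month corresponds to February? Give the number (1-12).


Calendar month order:
1. January
2. February <--
3. March
February is month number 2

2


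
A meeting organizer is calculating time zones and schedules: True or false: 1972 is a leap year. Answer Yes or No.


Year: 1972
Divisible by 4? 1972 / 4 = 493.0 -> Yes
Divisible by 100? 1972 / 100 = 19.72 -> No
Divisible by 4 but not 100, so it IS a leap year

Yes


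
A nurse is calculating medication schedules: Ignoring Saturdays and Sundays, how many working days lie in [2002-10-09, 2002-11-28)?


Start: 2002-10-09 (Wednesday)
End (exclusive): 2002-11-28 (Thursday)
Total calendar days: 50
Full weeks: 50 // 7 = 7 -> 35 weekdays
Remaining 1 days starting on Wednesday:
  Wed(w) -> 1 weekdays
Total business days: 35 + 1 = 36

36


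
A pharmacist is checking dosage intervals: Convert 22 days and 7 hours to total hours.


Days: 22
Extra hours: 7
Hours per day: 24
Days to hours: 22 x 24 = 528
Total: 528 + 7 = 535

535


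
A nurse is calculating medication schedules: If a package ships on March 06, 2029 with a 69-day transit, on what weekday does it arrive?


Start: 2029-03-06 (Tuesday)
Step 1 - find target date: add 69 days
  2029-03-06 + 69 days = 2029-05-14
Step 2 - day of week:
  69 mod 7 = 6
  Tuesday + 6 days -> Monday
Result: Monday (2029-05-14)

Monday


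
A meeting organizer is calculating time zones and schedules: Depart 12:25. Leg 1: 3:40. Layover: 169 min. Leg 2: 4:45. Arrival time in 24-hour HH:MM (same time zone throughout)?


Depart: 12:25
Leg 1: +220 min -> 16:05
Layover: +169 min -> 18:54
Leg 2: +285 min -> 23:39
Total travel: 674 minutes = 11h 14m
Arrival: 23:39

23:39


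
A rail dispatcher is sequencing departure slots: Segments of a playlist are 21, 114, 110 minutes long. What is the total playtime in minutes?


Durations: 21, 114, 110
Running sum: 21
+ 114 = 135
+ 110 = 245
Total duration: 245 minutes
That is 4 hours and 5 minutes

245


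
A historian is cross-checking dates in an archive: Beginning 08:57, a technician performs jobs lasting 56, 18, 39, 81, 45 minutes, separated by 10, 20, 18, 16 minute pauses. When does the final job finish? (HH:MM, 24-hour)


Start: 08:57 = 537 min from midnight
  after task 1 (56 min): 09:53
  after break (10 min): 10:03
  after task 2 (18 min): 10:21
  after break (20 min): 10:41
  after task 3 (39 min): 11:20
  after break (18 min): 11:38
  after task 4 (81 min): 12:59
  after break (16 min): 13:15
  after task 5 (45 min): 14:00
Total elapsed: 303 minutes
End time: 14:00

14:00


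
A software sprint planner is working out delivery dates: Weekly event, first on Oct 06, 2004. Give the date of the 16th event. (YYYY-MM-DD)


First occurrence: 2004-10-06 (occurrence 1)
Each occurrence is 7 days after the previous.
Occurrence 16 is 15 weeks after the first.
15 weeks = 105 days
2004-10-06 + 105 days = 2005-01-19

2005-01-19


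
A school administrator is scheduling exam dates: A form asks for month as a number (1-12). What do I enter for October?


Calendar month order:
9. September
10. October <--
11. November
October is month number 10

10


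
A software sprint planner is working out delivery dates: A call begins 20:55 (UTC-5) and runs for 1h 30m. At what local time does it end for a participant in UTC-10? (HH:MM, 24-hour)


Start: 20:55 in UTC-5
Step 1 - add duration:
  minutes: 55 + 30 = 85 (carry 1h)
  hours: 20 + 1 + 1 = 22
  end in UTC-5: 22:25
Step 2 - convert UTC-5 -> UTC-10:
  offset difference: -10 - (-5) = -5 hours
  22 + (-5) = 17 -> mod 24 = 17
Result: 17:25 in UTC-10

17:25


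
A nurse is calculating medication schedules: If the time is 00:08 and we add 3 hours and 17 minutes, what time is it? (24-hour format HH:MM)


Start time: 00:08
Adding: 3 hours 17 minutes
Minutes: 8 + 17 = 25
Hours: 0 + 3 + 0 = 3
Result: 03:25

03:25


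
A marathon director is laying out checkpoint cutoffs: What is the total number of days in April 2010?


Month: April
Year: 2010
April is a 30-day month
Total: 30 days

30


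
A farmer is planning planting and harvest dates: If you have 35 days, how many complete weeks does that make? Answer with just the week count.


Total days: 35
Days per week: 7
Division: 35 / 7 = 5 remainder 0
Complete weeks: 5
Remaining days: 0

5


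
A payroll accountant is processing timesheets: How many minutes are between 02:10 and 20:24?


Start time: 02:10 = 130 minutes from midnight
End time: 20:24 = 1224 minutes from midnight
Difference: 1224 - 130 = 1094 minutes
That is 18 hours and 14 minutes

1094


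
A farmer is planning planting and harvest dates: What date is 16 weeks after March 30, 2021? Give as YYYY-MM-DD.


Start: 2021-03-30
Weeks to add: 16
Convert to days: 16 x 7 = 112 days
Add 112 days to 2021-03-30
Result: 2021-07-20

2021-07-20


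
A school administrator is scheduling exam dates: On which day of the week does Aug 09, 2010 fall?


Date: 2010-08-09
January 1, 2010 is a Friday
Day of year: 221
Offset from Jan 1: 220 days
220 mod 7 = 3
Result: Monday

Monday


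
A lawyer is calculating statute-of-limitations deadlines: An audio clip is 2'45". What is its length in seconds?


Minutes: 2
Seconds: 45
Convert minutes to seconds: 2 x 60 = 120
Add remaining seconds: 120 + 45 = 165

165


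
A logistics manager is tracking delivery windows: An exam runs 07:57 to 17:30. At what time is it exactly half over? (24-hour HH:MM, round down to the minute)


Start time: 07:57 = 477 minutes from midnight
End time: 17:30 = 1050 minutes from midnight
Sum: 477 + 1050 = 1527
Midpoint: 1527 / 2 = 763 minutes
Convert: 763 / 60 = 12 hours, 43 minutes
Result: 12:43

12:43


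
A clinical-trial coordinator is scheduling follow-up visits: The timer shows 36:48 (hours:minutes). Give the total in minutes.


Hours: 36
Minutes: 48
Convert hours to minutes: 36 x 60 = 2160
Add remaining minutes: 2160 + 48 = 2208

2208


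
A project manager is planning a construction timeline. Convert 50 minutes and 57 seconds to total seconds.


Minutes: 50
Extra seconds: 57
Seconds per minute: 60
Minutes to seconds: 50 x 60 = 3000
Total: 3000 + 57 = 3057

3057


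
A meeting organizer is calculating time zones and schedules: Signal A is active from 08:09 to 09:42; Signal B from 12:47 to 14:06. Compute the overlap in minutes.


Interval A: [489, 582] minutes from midnight
Interval B: [767, 846] minutes from midnight
Overlap start = max(489, 767) = 767
Overlap end = min(582, 846) = 582
End <= start, so the intervals do not overlap: 0 minutes

0


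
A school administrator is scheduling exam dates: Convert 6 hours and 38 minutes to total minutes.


Hours: 6
Extra minutes: 38
Minutes per hour: 60
Hours to minutes: 6 x 60 = 360
Total: 360 + 38 = 398

398


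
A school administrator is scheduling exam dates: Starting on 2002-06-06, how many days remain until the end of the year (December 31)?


Start: June 06, 2002
End: December 31, 2002
Days left in June: 24
July: 31
August: 31
September: 30
October: 31
... plus remaining months
Sum of remaining months: 184
Total: 24 + 184 = 208

208


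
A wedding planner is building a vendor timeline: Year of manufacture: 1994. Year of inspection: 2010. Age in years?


Birth year: 1994
Current year: 2010
Age = current year - birth year
Age = 2010 - 1994 = 16

16


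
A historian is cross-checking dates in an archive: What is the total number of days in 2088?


Year: 2088
Check leap year rules:
Divisible by 4? Yes
Divisible by 100? No
2088 is a leap year
Days: 366

366


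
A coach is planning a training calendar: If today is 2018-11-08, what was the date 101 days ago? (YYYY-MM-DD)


Start: 2018-11-08
Subtracting 101 days
Days already passed in November: 8
After going back through November: 93 more days to subtract
October 2018: 31 days, 62 remaining
September 2018: 30 days, 32 remaining
August 2018: 31 days, 1 remaining
July 2018 has 31 days, need 1
Result: 2018-07-30

2018-07-30


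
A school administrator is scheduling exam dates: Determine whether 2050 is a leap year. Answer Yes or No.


Year: 2050
Divisible by 4? 2050 / 4 = 512.5 -> No
Not divisible by 4, so NOT a leap year

No


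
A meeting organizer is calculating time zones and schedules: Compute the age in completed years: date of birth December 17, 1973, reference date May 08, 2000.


Birth: 1973-12-17
Reference: 2000-05-08
Year difference: 2000 - 1973 = 27
Has birthday (12-17) occurred by 05-08? No
Birthday not yet reached this year -> subtract 1
Age in full years: 26

26


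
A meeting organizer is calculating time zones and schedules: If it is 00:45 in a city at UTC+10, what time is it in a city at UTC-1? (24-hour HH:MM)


Local time: 00:45 at UTC+10 (offset 10h)
Target zone: UTC-1 (offset -1h)
Difference: -1 - (10) = -11 hours
Calculation: 0 + (-11) = -11
Wraparound: (-11) mod 24 = 13
Result: 13:45

13:45


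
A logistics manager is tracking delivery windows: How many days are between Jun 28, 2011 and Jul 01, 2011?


Start date: 2011-06-28
End date: 2011-07-01
Jun 2011: +3 days
Total: 3 days

3


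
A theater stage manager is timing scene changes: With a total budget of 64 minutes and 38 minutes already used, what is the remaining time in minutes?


Total budget: 64 minutes
Time used: 38 minutes
Remaining: 64 - 38 = 26 minutes
Percent used: 59.4%
Percent remaining: 40.6%

26


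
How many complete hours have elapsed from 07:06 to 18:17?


Start: 07:06
End: 18:17
Hour difference: 18 - 7 = 11 hours
Minute difference: 17 - 6 = 11 minutes
Total minutes: 671
Complete hours: 671 / 60 = 11 (remainder 11)

11


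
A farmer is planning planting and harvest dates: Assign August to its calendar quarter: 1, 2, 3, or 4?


Month: August (month 8)
Q1: January-March (months 1-3)
Q2: April-June (months 4-6)
Q3: July-September (months 7-9)
Q4: October-December (months 10-12)
Month 8 falls in Q3

3


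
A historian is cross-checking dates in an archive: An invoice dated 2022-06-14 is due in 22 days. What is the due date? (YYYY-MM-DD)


Start: 2022-06-14
Adding 22 days
Days remaining in June: 16
After June: 6 days still to add
July 2022 has 31 days, need 6
Result: 2022-07-06

2022-07-06


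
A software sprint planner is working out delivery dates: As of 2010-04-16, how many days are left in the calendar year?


Start: April 16, 2010
End: December 31, 2010
Days left in April: 14
May: 31
June: 30
July: 31
August: 31
... plus remaining months
Sum of remaining months: 245
Total: 14 + 245 = 259

259


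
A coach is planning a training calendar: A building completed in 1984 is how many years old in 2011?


Birth year: 1984
Current year: 2011
Age = current year - birth year
Age = 2011 - 1984 = 27

27


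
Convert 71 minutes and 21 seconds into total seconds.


Minutes: 71
Seconds: 21
Convert minutes to seconds: 71 x 60 = 4260
Add remaining seconds: 4260 + 21 = 4281

4281


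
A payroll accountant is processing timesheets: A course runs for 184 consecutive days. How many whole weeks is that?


Total days: 184
Days per week: 7
Division: 184 / 7 = 26 remainder 2
Complete weeks: 26
Remaining days: 2

26


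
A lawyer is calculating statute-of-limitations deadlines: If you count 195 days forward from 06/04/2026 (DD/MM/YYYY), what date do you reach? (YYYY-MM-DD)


Start: 2026-04-06
Adding 195 days
Days remaining in April: 24
After April: 171 days still to add
May 2026: 31 days, 140 remaining
June 2026: 30 days, 110 remaining
July 2026: 31 days, 79 remaining
August 2026: 31 days, 48 remaining
Result: 2026-10-18

2026-10-18


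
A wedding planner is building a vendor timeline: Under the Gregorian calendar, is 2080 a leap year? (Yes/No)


Year: 2080
Divisible by 4? 2080 / 4 = 520.0 -> Yes
Divisible by 100? 2080 / 100 = 20.8 -> No
Divisible by 4 but not 100, so it IS a leap year

Yes


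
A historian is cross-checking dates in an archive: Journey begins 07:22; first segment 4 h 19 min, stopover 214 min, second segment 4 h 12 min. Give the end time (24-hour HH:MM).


Depart: 07:22
Leg 1: +259 min -> 11:41
Layover: +214 min -> 15:15
Leg 2: +252 min -> 19:27
Total travel: 725 minutes = 12h 5m
Arrival: 19:27

19:27


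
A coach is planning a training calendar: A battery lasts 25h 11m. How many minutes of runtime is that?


Hours: 25
Extra minutes: 11
Minutes per hour: 60
Hours to minutes: 25 x 60 = 1500
Total: 1500 + 11 = 1511

1511


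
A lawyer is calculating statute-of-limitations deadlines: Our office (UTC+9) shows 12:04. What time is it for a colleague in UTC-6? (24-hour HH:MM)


Local time: 12:04 at UTC+9 (offset 9h)
Target zone: UTC-6 (offset -6h)
Difference: -6 - (9) = -15 hours
Calculation: 12 + (-15) = -3
Wraparound: (-3) mod 24 = 21
Result: 21:04

21:04


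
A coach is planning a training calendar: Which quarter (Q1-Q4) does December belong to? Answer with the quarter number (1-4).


Month: December (month 12)
Q1: January-March (months 1-3)
Q2: April-June (months 4-6)
Q3: July-September (months 7-9)
Q4: October-December (months 10-12)
Month 12 falls in Q4

4


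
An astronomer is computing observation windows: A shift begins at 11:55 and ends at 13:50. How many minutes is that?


Start time: 11:55 = 715 minutes from midnight
End time: 13:50 = 830 minutes from midnight
Difference: 830 - 715 = 115 minutes
That is 1 hours and 55 minutes

115


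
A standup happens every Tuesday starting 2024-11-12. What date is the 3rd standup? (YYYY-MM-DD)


First occurrence: 2024-11-12 (occurrence 1)
Each occurrence is 7 days after the previous.
Occurrence 3 is 2 weeks after the first.
2 weeks = 14 days
2024-11-12 + 14 days = 2024-11-26

2024-11-26


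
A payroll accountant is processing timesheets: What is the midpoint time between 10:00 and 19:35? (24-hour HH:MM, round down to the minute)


Start time: 10:00 = 600 minutes from midnight
End time: 19:35 = 1175 minutes from midnight
Sum: 600 + 1175 = 1775
Midpoint: 1775 / 2 = 887 minutes
Convert: 887 / 60 = 14 hours, 47 minutes
Result: 14:47

14:47


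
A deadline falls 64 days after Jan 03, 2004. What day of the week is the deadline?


Start: 2004-01-03 (Saturday)
Step 1 - find target date: add 64 days
  2004-01-03 + 64 days = 2004-03-07
Step 2 - day of week:
  64 mod 7 = 1
  Saturday + 1 days -> Sunday
Result: Sunday (2004-03-07)

Sunday


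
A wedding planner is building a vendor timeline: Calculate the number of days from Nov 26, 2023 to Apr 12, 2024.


Start date: 2023-11-26
End date: 2024-04-12
Nov 2023: +5 days
Dec 2023: +31 days
Jan 2024: +31 days
... (3 more months)
Total: 138 days

138


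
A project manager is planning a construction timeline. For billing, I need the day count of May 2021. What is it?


Month: May
Year: 2021
May is a 31-day month
Total: 31 days

31


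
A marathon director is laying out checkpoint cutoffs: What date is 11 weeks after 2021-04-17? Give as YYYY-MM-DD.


Start: 2021-04-17
Weeks to add: 11
Convert to days: 11 x 7 = 77 days
Add 77 days to 2021-04-17
Result: 2021-07-03

2021-07-03


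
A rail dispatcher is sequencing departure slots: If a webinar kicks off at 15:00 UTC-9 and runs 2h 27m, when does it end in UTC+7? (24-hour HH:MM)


Start: 15:00 in UTC-9
Step 1 - add duration:
  minutes: 0 + 27 = 27
  hours: 15 + 2 + 0 = 17
  end in UTC-9: 17:27
Step 2 - convert UTC-9 -> UTC+7:
  offset difference: 7 - (-9) = 16 hours
  17 + (16) = 33 -> mod 24 = 9
Result: 09:27 in UTC+7

09:27


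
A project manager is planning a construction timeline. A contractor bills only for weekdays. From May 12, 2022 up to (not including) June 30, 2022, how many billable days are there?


Start: 2022-05-12 (Thursday)
End (exclusive): 2022-06-30 (Thursday)
Total calendar days: 49
Full weeks: 49 // 7 = 7 -> 35 weekdays
Remaining 0 days starting on Thursday:
Total business days: 35 + 0 = 35

35


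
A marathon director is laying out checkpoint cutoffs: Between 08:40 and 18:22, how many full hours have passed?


Start: 08:40
End: 18:22
Hour difference: 18 - 8 = 10 hours
Minute difference: 22 - 40 = -18 minutes
Total minutes: 582
Complete hours: 582 / 60 = 9 (remainder 42)

9


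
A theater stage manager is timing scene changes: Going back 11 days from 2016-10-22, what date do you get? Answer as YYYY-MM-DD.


Start: 2016-10-22
Subtracting 11 days
Days already passed in October: 22
Result: 2016-10-11

2016-10-11


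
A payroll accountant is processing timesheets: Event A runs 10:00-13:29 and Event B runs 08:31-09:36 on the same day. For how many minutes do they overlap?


Interval A: [600, 809] minutes from midnight
Interval B: [511, 576] minutes from midnight
Overlap start = max(600, 511) = 600
Overlap end = min(809, 576) = 576
End <= start, so the intervals do not overlap: 0 minutes

0


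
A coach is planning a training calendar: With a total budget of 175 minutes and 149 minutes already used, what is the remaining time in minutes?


Total budget: 175 minutes
Time used: 149 minutes
Remaining: 175 - 149 = 26 minutes
Percent used: 85.1%
Percent remaining: 14.9%

26


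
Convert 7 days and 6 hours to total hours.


Days: 7
Extra hours: 6
Hours per day: 24
Days to hours: 7 x 24 = 168
Total: 168 + 6 = 174

174


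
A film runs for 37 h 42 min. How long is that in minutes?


Hours: 37
Minutes: 42
Convert hours to minutes: 37 x 60 = 2220
Add remaining minutes: 2220 + 42 = 2262

2262


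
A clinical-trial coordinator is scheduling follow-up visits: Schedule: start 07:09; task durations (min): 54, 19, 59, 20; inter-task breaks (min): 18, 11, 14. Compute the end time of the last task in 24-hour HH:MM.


Start: 07:09 = 429 min from midnight
  after task 1 (54 min): 08:03
  after break (18 min): 08:21
  after task 2 (19 min): 08:40
  after break (11 min): 08:51
  after task 3 (59 min): 09:50
  after break (14 min): 10:04
  after task 4 (20 min): 10:24
Total elapsed: 195 minutes
End time: 10:24

10:24


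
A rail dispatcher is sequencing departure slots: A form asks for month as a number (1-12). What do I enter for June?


Calendar month order:
5. May
6. June <--
7. July
June is month number 6

6


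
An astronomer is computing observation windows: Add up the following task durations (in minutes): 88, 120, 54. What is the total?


Durations: 88, 120, 54
Running sum: 88
+ 120 = 208
+ 54 = 262
Total duration: 262 minutes
That is 4 hours and 22 minutes

262


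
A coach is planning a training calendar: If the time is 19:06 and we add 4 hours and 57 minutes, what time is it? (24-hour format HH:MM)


Start time: 19:06
Adding: 4 hours 57 minutes
Minutes: 6 + 57 = 63
Minute overflow: 63 >= 60, so carry 1 hour, minutes = 3
Hours: 19 + 4 + 1 = 24
Hour wraparound: 24 mod 24 = 0
Result: 00:03

00:03


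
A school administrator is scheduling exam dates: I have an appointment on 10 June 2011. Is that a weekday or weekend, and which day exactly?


Date: 2011-06-10
January 1, 2011 is a Saturday
Day of year: 161
Offset from Jan 1: 160 days
160 mod 7 = 6
Result: Friday

Friday


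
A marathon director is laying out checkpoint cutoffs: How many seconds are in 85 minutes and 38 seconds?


Minutes: 85
Extra seconds: 38
Seconds per minute: 60
Minutes to seconds: 85 x 60 = 5100
Total: 5100 + 38 = 5138

5138


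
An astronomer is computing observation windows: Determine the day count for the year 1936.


Year: 1936
Check leap year rules:
Divisible by 4? Yes
Divisible by 100? No
1936 is a leap year
Days: 366

366


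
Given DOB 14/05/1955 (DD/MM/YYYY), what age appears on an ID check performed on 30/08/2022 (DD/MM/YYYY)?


Birth: 1955-05-14
Reference: 2022-08-30
Year difference: 2022 - 1955 = 67
Has birthday (05-14) occurred by 08-30? Yes
Age in full years: 67

67


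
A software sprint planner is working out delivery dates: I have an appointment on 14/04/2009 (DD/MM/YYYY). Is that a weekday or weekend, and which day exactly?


Date: 2009-04-14
January 1, 2009 is a Thursday
Day of year: 104
Offset from Jan 1: 103 days
103 mod 7 = 5
Result: Tuesday

Tuesday


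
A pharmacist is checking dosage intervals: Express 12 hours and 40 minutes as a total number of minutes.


Hours: 12
Extra minutes: 40
Minutes per hour: 60
Hours to minutes: 12 x 60 = 720
Total: 720 + 40 = 760

760


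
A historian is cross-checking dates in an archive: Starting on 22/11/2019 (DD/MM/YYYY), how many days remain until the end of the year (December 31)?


Start: November 22, 2019
End: December 31, 2019
Days left in November: 8
December: 31
Sum of remaining months: 31
Total: 8 + 31 = 39

39


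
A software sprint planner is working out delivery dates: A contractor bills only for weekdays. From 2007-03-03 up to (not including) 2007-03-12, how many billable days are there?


Start: 2007-03-03 (Saturday)
End (exclusive): 2007-03-12 (Monday)
Total calendar days: 9
Full weeks: 9 // 7 = 1 -> 5 weekdays
Remaining 2 days starting on Saturday:
  Sat(-), Sun(-) -> 0 weekdays
Total business days: 5 + 0 = 5

5


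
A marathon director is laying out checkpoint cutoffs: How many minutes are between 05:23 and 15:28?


Start time: 05:23 = 323 minutes from midnight
End time: 15:28 = 928 minutes from midnight
Difference: 928 - 323 = 605 minutes
That is 10 hours and 5 minutes

605


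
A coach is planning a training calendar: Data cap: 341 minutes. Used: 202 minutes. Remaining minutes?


Total budget: 341 minutes
Time used: 202 minutes
Remaining: 341 - 202 = 139 minutes
Percent used: 59.2%
Percent remaining: 40.8%

139


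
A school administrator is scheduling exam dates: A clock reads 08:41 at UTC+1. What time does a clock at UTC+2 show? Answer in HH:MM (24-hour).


Local time: 08:41 at UTC+1 (offset 1h)
Target zone: UTC+2 (offset 2h)
Difference: 2 - (1) = 1 hours
Calculation: 8 + (1) = 9
Result: 09:41

09:41


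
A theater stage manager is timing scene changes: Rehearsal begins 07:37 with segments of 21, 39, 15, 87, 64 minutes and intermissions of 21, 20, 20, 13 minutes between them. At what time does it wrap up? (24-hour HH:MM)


Start: 07:37 = 457 min from midnight
  after task 1 (21 min): 07:58
  after break (21 min): 08:19
  after task 2 (39 min): 08:58
  after break (20 min): 09:18
  after task 3 (15 min): 09:33
  after break (20 min): 09:53
  after task 4 (87 min): 11:20
  after break (13 min): 11:33
  after task 5 (64 min): 12:37
Total elapsed: 300 minutes
End time: 12:37

12:37


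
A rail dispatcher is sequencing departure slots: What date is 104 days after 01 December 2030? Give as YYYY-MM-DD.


Start: 2030-12-01
Adding 104 days
Days remaining in December: 30
After December: 74 days still to add
January 2031: 31 days, 43 remaining
February 2031: 28 days, 15 remaining
March 2031 has 31 days, need 15
Result: 2031-03-15

2031-03-15


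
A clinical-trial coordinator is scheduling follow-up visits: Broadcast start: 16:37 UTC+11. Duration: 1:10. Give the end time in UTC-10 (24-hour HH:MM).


Start: 16:37 in UTC+11
Step 1 - add duration:
  minutes: 37 + 10 = 47
  hours: 16 + 1 + 0 = 17
  end in UTC+11: 17:47
Step 2 - convert UTC+11 -> UTC-10:
  offset difference: -10 - (11) = -21 hours
  17 + (-21) = -4 -> mod 24 = 20
Result: 20:47 in UTC-10

20:47


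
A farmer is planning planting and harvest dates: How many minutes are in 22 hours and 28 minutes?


Hours: 22
Minutes: 28
Convert hours to minutes: 22 x 60 = 1320
Add remaining minutes: 1320 + 28 = 1348

1348


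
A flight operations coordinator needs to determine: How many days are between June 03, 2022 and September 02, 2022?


Start date: 2022-06-03
End date: 2022-09-02
Jun 2022: +28 days
Jul 2022: +31 days
Aug 2022: +31 days
Sep 2022: +1 days
Total: 91 days

91


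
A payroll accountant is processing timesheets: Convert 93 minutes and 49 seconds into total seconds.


Minutes: 93
Seconds: 49
Convert minutes to seconds: 93 x 60 = 5580
Add remaining seconds: 5580 + 49 = 5629

5629


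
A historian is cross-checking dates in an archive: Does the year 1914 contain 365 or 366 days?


Year: 1914
Check leap year rules:
Divisible by 4? No
1914 is not a leap year
Days: 365

365


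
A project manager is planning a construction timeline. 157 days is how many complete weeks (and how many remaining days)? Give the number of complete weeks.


Total days: 157
Days per week: 7
Division: 157 / 7 = 22 remainder 3
Complete weeks: 22
Remaining days: 3

22


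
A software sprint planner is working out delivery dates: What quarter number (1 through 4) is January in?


Month: January (month 1)
Q1: January-March (months 1-3)
Q2: April-June (months 4-6)
Q3: July-September (months 7-9)
Q4: October-December (months 10-12)
Month 1 falls in Q1

1


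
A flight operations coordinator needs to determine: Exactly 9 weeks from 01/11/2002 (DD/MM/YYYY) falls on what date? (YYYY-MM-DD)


Start: 2002-11-01
Weeks to add: 9
Convert to days: 9 x 7 = 63 days
Add 63 days to 2002-11-01
Result: 2003-01-03

2003-01-03


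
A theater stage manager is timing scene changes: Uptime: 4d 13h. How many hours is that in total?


Days: 4
Extra hours: 13
Hours per day: 24
Days to hours: 4 x 24 = 96
Total: 96 + 13 = 109

109


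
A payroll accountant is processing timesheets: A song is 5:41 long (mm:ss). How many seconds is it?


Minutes: 5
Extra seconds: 41
Seconds per minute: 60
Minutes to seconds: 5 x 60 = 300
Total: 300 + 41 = 341

341


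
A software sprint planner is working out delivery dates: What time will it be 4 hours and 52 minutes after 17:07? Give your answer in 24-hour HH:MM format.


Start time: 17:07
Adding: 4 hours 52 minutes
Minutes: 7 + 52 = 59
Hours: 17 + 4 + 0 = 21
Result: 21:59

21:59


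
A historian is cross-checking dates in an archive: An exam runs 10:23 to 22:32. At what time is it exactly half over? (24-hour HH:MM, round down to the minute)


Start time: 10:23 = 623 minutes from midnight
End time: 22:32 = 1352 minutes from midnight
Sum: 623 + 1352 = 1975
Midpoint: 1975 / 2 = 987 minutes
Convert: 987 / 60 = 16 hours, 27 minutes
Result: 16:27

16:27


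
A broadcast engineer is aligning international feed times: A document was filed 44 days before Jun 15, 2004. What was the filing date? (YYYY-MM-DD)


Start: 2004-06-15
Subtracting 44 days
Days already passed in June: 15
After going back through June: 29 more days to subtract
May 2004 has 31 days, need 29
Result: 2004-05-02

2004-05-02


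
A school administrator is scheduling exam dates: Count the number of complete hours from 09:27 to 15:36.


Start: 09:27
End: 15:36
Hour difference: 15 - 9 = 6 hours
Minute difference: 36 - 27 = 9 minutes
Total minutes: 369
Complete hours: 369 / 60 = 6 (remainder 9)

6


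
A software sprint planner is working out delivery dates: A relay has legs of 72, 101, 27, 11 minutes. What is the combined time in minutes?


Durations: 72, 101, 27, 11
Running sum: 72
+ 101 = 173
+ 27 = 200
+ 11 = 211
Total duration: 211 minutes
That is 3 hours and 31 minutes

211


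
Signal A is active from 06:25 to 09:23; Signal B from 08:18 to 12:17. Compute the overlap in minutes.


Interval A: [385, 563] minutes from midnight
Interval B: [498, 737] minutes from midnight
Overlap start = max(385, 498) = 498
Overlap end = min(563, 737) = 563
Overlap = 563 - 498 = 65 minutes

65


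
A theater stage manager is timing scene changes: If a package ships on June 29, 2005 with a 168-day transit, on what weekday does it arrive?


Start: 2005-06-29 (Wednesday)
Step 1 - find target date: add 168 days
  2005-06-29 + 168 days = 2005-12-14
Step 2 - day of week:
  168 mod 7 = 0
  Wednesday + 0 days -> Wednesday
Result: Wednesday (2005-12-14)

Wednesday


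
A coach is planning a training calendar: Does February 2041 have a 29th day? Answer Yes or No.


Year: 2041
Divisible by 4? 2041 / 4 = 510.25 -> No
Not divisible by 4, so NOT a leap year

No


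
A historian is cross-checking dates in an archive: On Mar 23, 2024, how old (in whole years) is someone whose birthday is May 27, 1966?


Birth: 1966-05-27
Reference: 2024-03-23
Year difference: 2024 - 1966 = 58
Has birthday (05-27) occurred by 03-23? No
Birthday not yet reached this year -> subtract 1
Age in full years: 57

57


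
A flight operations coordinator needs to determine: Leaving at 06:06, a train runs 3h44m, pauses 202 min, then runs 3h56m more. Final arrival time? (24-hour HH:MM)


Depart: 06:06
Leg 1: +224 min -> 09:50
Layover: +202 min -> 13:12
Leg 2: +236 min -> 17:08
Total travel: 662 minutes = 11h 2m
Arrival: 17:08

17:08


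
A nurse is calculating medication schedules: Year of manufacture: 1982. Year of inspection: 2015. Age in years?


Birth year: 1982
Current year: 2015
Age = current year - birth year
Age = 2015 - 1982 = 33

33


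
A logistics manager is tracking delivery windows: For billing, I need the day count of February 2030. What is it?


Month: February
Year: 2030
2030 is not a leap year
February has 28 days
Total: 28 days

28


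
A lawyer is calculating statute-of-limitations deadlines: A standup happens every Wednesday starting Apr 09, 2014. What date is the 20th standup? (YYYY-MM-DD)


First occurrence: 2014-04-09 (occurrence 1)
Each occurrence is 7 days after the previous.
Occurrence 20 is 19 weeks after the first.
19 weeks = 133 days
2014-04-09 + 133 days = 2014-08-20

2014-08-20


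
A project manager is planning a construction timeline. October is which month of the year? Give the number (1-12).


Calendar month order:
9. September
10. October <--
11. November
October is month number 10

10


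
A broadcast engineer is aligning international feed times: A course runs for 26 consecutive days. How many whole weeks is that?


Total days: 26
Days per week: 7
Division: 26 / 7 = 3 remainder 5
Complete weeks: 3
Remaining days: 5

3


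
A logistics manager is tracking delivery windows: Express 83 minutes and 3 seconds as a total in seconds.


Minutes: 83
Seconds: 3
Convert minutes to seconds: 83 x 60 = 4980
Add remaining seconds: 4980 + 3 = 4983

4983


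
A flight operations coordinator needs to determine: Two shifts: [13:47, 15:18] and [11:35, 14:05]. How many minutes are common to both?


Interval A: [827, 918] minutes from midnight
Interval B: [695, 845] minutes from midnight
Overlap start = max(827, 695) = 827
Overlap end = min(918, 845) = 845
Overlap = 845 - 827 = 18 minutes

18


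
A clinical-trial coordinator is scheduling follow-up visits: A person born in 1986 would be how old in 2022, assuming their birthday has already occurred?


Birth year: 1986
Current year: 2022
Age = current year - birth year
Age = 2022 - 1986 = 36

36


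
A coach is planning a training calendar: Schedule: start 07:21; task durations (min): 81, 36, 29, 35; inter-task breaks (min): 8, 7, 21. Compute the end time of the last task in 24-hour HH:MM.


Start: 07:21 = 441 min from midnight
  after task 1 (81 min): 08:42
  after break (8 min): 08:50
  after task 2 (36 min): 09:26
  after break (7 min): 09:33
  after task 3 (29 min): 10:02
  after break (21 min): 10:23
  after task 4 (35 min): 10:58
Total elapsed: 217 minutes
End time: 10:58

10:58


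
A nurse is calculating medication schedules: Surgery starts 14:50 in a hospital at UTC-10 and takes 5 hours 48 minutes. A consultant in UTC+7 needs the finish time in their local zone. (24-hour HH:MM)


Start: 14:50 in UTC-10
Step 1 - add duration:
  minutes: 50 + 48 = 98 (carry 1h)
  hours: 14 + 5 + 1 = 20
  end in UTC-10: 20:38
Step 2 - convert UTC-10 -> UTC+7:
  offset difference: 7 - (-10) = 17 hours
  20 + (17) = 37 -> mod 24 = 13
Result: 13:38 in UTC+7

13:38


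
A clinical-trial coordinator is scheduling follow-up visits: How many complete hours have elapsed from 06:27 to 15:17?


Start: 06:27
End: 15:17
Hour difference: 15 - 6 = 9 hours
Minute difference: 17 - 27 = -10 minutes
Total minutes: 530
Complete hours: 530 / 60 = 8 (remainder 50)

8


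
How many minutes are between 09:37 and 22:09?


Start time: 09:37 = 577 minutes from midnight
End time: 22:09 = 1329 minutes from midnight
Difference: 1329 - 577 = 752 minutes
That is 12 hours and 32 minutes

752


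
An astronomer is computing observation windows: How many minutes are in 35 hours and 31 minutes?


Hours: 35
Minutes: 31
Convert hours to minutes: 35 x 60 = 2100
Add remaining minutes: 2100 + 31 = 2131

2131


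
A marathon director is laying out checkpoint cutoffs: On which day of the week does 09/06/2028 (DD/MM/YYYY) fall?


Date: 2028-06-09
January 1, 2028 is a Saturday
Day of year: 161
Offset from Jan 1: 160 days
160 mod 7 = 6
Result: Friday

Friday


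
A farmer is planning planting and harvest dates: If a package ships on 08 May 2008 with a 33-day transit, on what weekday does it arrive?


Start: 2008-05-08 (Thursday)
Step 1 - find target date: add 33 days
  2008-05-08 + 33 days = 2008-06-10
Step 2 - day of week:
  33 mod 7 = 5
  Thursday + 5 days -> Tuesday
Result: Tuesday (2008-06-10)

Tuesday


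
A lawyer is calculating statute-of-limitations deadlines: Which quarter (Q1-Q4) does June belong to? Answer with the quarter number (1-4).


Month: June (month 6)
Q1: January-March (months 1-3)
Q2: April-June (months 4-6)
Q3: July-September (months 7-9)
Q4: October-December (months 10-12)
Month 6 falls in Q2

2


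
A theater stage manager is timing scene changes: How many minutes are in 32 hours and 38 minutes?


Hours: 32
Extra minutes: 38
Minutes per hour: 60
Hours to minutes: 32 x 60 = 1920
Total: 1920 + 38 = 1958

1958


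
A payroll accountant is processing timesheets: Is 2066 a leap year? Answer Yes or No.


Year: 2066
Divisible by 4? 2066 / 4 = 516.5 -> No
Not divisible by 4, so NOT a leap year

No


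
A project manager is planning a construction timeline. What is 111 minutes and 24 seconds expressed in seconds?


Minutes: 111
Extra seconds: 24
Seconds per minute: 60
Minutes to seconds: 111 x 60 = 6660
Total: 6660 + 24 = 6684

6684


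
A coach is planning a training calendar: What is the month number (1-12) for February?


Calendar month order:
1. January
2. February <--
3. March
February is month number 2

2


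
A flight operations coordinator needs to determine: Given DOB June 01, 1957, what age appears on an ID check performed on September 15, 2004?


Birth: 1957-06-01
Reference: 2004-09-15
Year difference: 2004 - 1957 = 47
Has birthday (06-01) occurred by 09-15? Yes
Age in full years: 47

47


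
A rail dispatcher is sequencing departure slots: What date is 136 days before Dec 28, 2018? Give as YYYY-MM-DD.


Start: 2018-12-28
Subtracting 136 days
Days already passed in December: 28
After going back through December: 108 more days to subtract
November 2018: 30 days, 78 remaining
October 2018: 31 days, 47 remaining
September 2018: 30 days, 17 remaining
August 2018 has 31 days, need 17
Result: 2018-08-14

2018-08-14


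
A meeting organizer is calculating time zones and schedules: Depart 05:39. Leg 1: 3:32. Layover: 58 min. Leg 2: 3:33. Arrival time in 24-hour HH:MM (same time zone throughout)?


Depart: 05:39
Leg 1: +212 min -> 09:11
Layover: +58 min -> 10:09
Leg 2: +213 min -> 13:42
Total travel: 483 minutes = 8h 3m
Arrival: 13:42

13:42
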